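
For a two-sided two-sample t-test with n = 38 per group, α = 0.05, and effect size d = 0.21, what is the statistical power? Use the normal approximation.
Power ≈ 0.15

Power calculation (two-sample t-test, normal approximation):
z_β = d · √(n/2) - z_{α/2}
z_β = 0.21 · √(38/2) - 1.960
z_β = 0.21 · 4.359 - 1.960
z_β = -1.045

Power = Φ(z_β) = Φ(-1.045) ≈ 0.148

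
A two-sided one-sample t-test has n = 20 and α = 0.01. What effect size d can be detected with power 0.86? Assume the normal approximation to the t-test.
d ≈ 0.82

Minimum detectable effect (one-sample t-test, normal approximation):
d = (z_{α/2} + z_β) / √n
d = (2.576 + 1.080) / √20
d = 3.656 / 4.472
d ≈ 0.82

By Cohen's convention (0.2 small / 0.5 medium / 0.8 large): large effect.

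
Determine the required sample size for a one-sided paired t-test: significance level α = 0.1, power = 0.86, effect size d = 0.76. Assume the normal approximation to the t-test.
n = 10 pairs

Sample size formula (paired t-test, normal approximation):
n = ((z_α + z_β) / d)²

z_α = 1.282 (for α = 0.1, one-sided)
z_β = 1.080 (for power = 0.86)
d = 0.76

n = ((1.282 + 1.080) / 0.76)²
n = (3.108)²
n ≈ 9.66
Round up to the next whole number: n = 10 pairs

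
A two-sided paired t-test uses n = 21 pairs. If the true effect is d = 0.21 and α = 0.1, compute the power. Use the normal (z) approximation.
Power ≈ 0.25

Power calculation (paired t-test, normal approximation):
z_β = d · √n - z_{α/2}
z_β = 0.21 · √21 - 1.645
z_β = 0.21 · 4.583 - 1.645
z_β = -0.683

Power = Φ(z_β) = Φ(-0.683) ≈ 0.247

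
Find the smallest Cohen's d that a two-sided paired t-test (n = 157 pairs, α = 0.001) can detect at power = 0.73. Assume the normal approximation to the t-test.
d ≈ 0.31

Minimum detectable effect (paired t-test, normal approximation):
d = (z_{α/2} + z_β) / √n
d = (3.291 + 0.613) / √157
d = 3.903 / 12.530
d ≈ 0.31

By Cohen's convention (0.2 small / 0.5 medium / 0.8 large): small effect.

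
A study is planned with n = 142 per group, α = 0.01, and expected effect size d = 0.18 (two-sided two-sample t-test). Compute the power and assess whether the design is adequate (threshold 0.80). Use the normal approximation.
Power ≈ 0.14; the study is underpowered (power < 0.80)

Power calculation (two-sample t-test, normal approximation):
z_β = d · √(n/2) - z_{α/2}
z_β = 0.18 · √(142/2) - 2.576
z_β = 0.18 · 8.426 - 2.576
z_β = -1.059

Power = Φ(z_β) = Φ(-1.059) ≈ 0.145

Effect size d = 0.18 is very small by Cohen's convention (0.2/0.5/0.8).

Threshold: power ≥ 0.80 is conventionally adequate.
Power ≈ 0.14 → the study is underpowered (power < 0.80).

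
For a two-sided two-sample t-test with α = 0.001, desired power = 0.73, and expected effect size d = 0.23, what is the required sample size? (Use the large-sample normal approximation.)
n = 577 per group

Sample size formula (two-sample t-test, normal approximation):
n = 2 · ((z_{α/2} + z_β) / d)²

z_{α/2} = 3.291 (for α = 0.001, two-sided)
z_β = 0.613 (for power = 0.73)
d = 0.23

n = 2 · ((3.291 + 0.613) / 0.23)²
n = 2 · (16.974)²
n ≈ 576.23
Round up to the next whole number: n = 577 per group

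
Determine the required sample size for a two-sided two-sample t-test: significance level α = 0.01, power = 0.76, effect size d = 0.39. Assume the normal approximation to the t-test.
n = 142 per group

Sample size formula (two-sample t-test, normal approximation):
n = 2 · ((z_{α/2} + z_β) / d)²

z_{α/2} = 2.576 (for α = 0.01, two-sided)
z_β = 0.706 (for power = 0.76)
d = 0.39

n = 2 · ((2.576 + 0.706) / 0.39)²
n = 2 · (8.415)²
n ≈ 141.62
Round up to the next whole number: n = 142 per group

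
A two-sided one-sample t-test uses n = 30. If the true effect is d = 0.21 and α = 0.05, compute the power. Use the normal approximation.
Power ≈ 0.21

Power calculation (one-sample t-test, normal approximation):
z_β = d · √n - z_{α/2}
z_β = 0.21 · √30 - 1.960
z_β = 0.21 · 5.477 - 1.960
z_β = -0.810

Power = Φ(z_β) = Φ(-0.810) ≈ 0.209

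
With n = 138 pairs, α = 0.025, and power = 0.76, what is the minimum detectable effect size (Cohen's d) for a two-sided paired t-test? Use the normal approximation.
d ≈ 0.25

Minimum detectable effect (paired t-test, normal approximation):
d = (z_{α/2} + z_β) / √n
d = (2.241 + 0.706) / √138
d = 2.948 / 11.747
d ≈ 0.25

By Cohen's convention (0.2 small / 0.5 medium / 0.8 large): small effect.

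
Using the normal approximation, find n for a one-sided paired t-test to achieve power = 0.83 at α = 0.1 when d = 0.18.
n = 155 pairs

Sample size formula (paired t-test, normal approximation):
n = ((z_α + z_β) / d)²

z_α = 1.282 (for α = 0.1, one-sided)
z_β = 0.954 (for power = 0.83)
d = 0.18

n = ((1.282 + 0.954) / 0.18)²
n = (12.422)²
n ≈ 154.31
Round up to the next whole number: n = 155 pairs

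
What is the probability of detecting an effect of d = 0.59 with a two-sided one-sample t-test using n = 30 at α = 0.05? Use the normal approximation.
Power ≈ 0.90

Power calculation (one-sample t-test, normal approximation):
z_β = d · √n - z_{α/2}
z_β = 0.59 · √30 - 1.960
z_β = 0.59 · 5.477 - 1.960
z_β = 1.272

Power = Φ(z_β) = Φ(1.272) ≈ 0.898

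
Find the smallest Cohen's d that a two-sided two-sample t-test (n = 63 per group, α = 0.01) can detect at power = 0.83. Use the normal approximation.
d ≈ 0.63

Minimum detectable effect (two-sample t-test, normal approximation):
d = (z_{α/2} + z_β) / √(n/2)
d = (2.576 + 0.954) / √(63/2)
d = 3.530 / 5.612
d ≈ 0.63

By Cohen's convention (0.2 small / 0.5 medium / 0.8 large): medium effect.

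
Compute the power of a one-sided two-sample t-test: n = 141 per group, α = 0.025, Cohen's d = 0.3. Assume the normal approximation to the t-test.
Power ≈ 0.71

Power calculation (two-sample t-test, normal approximation):
z_β = d · √(n/2) - z_α
z_β = 0.3 · √(141/2) - 1.960
z_β = 0.3 · 8.396 - 1.960
z_β = 0.559

Power = Φ(z_β) = Φ(0.559) ≈ 0.712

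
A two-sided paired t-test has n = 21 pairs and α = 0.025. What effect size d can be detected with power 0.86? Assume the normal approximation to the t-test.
d ≈ 0.72

Minimum detectable effect (paired t-test, normal approximation):
d = (z_{α/2} + z_β) / √n
d = (2.241 + 1.080) / √21
d = 3.322 / 4.583
d ≈ 0.72

By Cohen's convention (0.2 small / 0.5 medium / 0.8 large): medium effect.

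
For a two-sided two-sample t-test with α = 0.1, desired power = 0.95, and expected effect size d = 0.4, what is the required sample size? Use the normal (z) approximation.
n = 136 per group

Sample size formula (two-sample t-test, normal approximation):
n = 2 · ((z_{α/2} + z_β) / d)²

z_{α/2} = 1.645 (for α = 0.1, two-sided)
z_β = 1.645 (for power = 0.95)
d = 0.4

n = 2 · ((1.645 + 1.645) / 0.4)²
n = 2 · (8.225)²
n ≈ 135.30
Round up to the next whole number: n = 136 per group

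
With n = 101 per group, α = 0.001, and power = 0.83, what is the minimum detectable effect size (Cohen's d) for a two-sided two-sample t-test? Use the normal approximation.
d ≈ 0.60

Minimum detectable effect (two-sample t-test, normal approximation):
d = (z_{α/2} + z_β) / √(n/2)
d = (3.291 + 0.954) / √(101/2)
d = 4.245 / 7.106
d ≈ 0.60

By Cohen's convention (0.2 small / 0.5 medium / 0.8 large): medium effect.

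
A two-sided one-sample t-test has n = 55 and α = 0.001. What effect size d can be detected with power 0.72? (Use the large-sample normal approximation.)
d ≈ 0.52

Minimum detectable effect (one-sample t-test, normal approximation):
d = (z_{α/2} + z_β) / √n
d = (3.291 + 0.583) / √55
d = 3.873 / 7.416
d ≈ 0.52

By Cohen's convention (0.2 small / 0.5 medium / 0.8 large): medium effect.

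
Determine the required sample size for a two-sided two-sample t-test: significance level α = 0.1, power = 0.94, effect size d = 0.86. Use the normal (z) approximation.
n = 28 per group

Sample size formula (two-sample t-test, normal approximation):
n = 2 · ((z_{α/2} + z_β) / d)²

z_{α/2} = 1.645 (for α = 0.1, two-sided)
z_β = 1.555 (for power = 0.94)
d = 0.86

n = 2 · ((1.645 + 1.555) / 0.86)²
n = 2 · (3.721)²
n ≈ 27.69
Round up to the next whole number: n = 28 per group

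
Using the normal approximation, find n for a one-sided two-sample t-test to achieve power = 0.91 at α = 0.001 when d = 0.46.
n = 186 per group

Sample size formula (two-sample t-test, normal approximation):
n = 2 · ((z_α + z_β) / d)²

z_α = 3.090 (for α = 0.001, one-sided)
z_β = 1.341 (for power = 0.91)
d = 0.46

n = 2 · ((3.090 + 1.341) / 0.46)²
n = 2 · (9.633)²
n ≈ 185.59
Round up to the next whole number: n = 186 per group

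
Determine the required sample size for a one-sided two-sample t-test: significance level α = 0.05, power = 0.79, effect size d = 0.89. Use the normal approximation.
n = 16 per group

Sample size formula (two-sample t-test, normal approximation):
n = 2 · ((z_α + z_β) / d)²

z_α = 1.645 (for α = 0.05, one-sided)
z_β = 0.806 (for power = 0.79)
d = 0.89

n = 2 · ((1.645 + 0.806) / 0.89)²
n = 2 · (2.754)²
n ≈ 15.17
Round up to the next whole number: n = 16 per group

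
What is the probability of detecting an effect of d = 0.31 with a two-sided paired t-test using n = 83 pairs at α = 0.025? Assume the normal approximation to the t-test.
Power ≈ 0.72

Power calculation (paired t-test, normal approximation):
z_β = d · √n - z_{α/2}
z_β = 0.31 · √83 - 2.241
z_β = 0.31 · 9.110 - 2.241
z_β = 0.583

Power = Φ(z_β) = Φ(0.583) ≈ 0.720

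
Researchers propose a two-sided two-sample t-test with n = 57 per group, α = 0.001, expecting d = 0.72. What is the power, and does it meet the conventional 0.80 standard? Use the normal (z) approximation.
Power ≈ 0.71; the study is underpowered (power < 0.80)

Power calculation (two-sample t-test, normal approximation):
z_β = d · √(n/2) - z_{α/2}
z_β = 0.72 · √(57/2) - 3.291
z_β = 0.72 · 5.339 - 3.291
z_β = 0.553

Power = Φ(z_β) = Φ(0.553) ≈ 0.710

Effect size d = 0.72 is medium by Cohen's convention (0.2/0.5/0.8).

Threshold: power ≥ 0.80 is conventionally adequate.
Power ≈ 0.71 → the study is underpowered (power < 0.80).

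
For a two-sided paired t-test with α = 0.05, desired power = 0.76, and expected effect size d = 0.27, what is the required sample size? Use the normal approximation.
n = 98 pairs

Sample size formula (paired t-test, normal approximation):
n = ((z_{α/2} + z_β) / d)²

z_{α/2} = 1.960 (for α = 0.05, two-sided)
z_β = 0.706 (for power = 0.76)
d = 0.27

n = ((1.960 + 0.706) / 0.27)²
n = (9.874)²
n ≈ 97.50
Round up to the next whole number: n = 98 pairs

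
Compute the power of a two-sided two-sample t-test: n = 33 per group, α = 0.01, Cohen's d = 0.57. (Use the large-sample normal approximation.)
Power ≈ 0.40

Power calculation (two-sample t-test, normal approximation):
z_β = d · √(n/2) - z_{α/2}
z_β = 0.57 · √(33/2) - 2.576
z_β = 0.57 · 4.062 - 2.576
z_β = -0.260

Power = Φ(z_β) = Φ(-0.260) ≈ 0.397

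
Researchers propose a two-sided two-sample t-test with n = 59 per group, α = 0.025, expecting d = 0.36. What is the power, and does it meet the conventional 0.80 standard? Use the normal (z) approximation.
Power ≈ 0.39; the study is underpowered (power < 0.80)

Power calculation (two-sample t-test, normal approximation):
z_β = d · √(n/2) - z_{α/2}
z_β = 0.36 · √(59/2) - 2.241
z_β = 0.36 · 5.431 - 2.241
z_β = -0.286

Power = Φ(z_β) = Φ(-0.286) ≈ 0.387

Effect size d = 0.36 is small by Cohen's convention (0.2/0.5/0.8).

Threshold: power ≥ 0.80 is conventionally adequate.
Power ≈ 0.39 → the study is underpowered (power < 0.80).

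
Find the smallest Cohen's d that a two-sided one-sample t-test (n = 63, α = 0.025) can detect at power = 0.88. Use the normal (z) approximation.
d ≈ 0.43

Minimum detectable effect (one-sample t-test, normal approximation):
d = (z_{α/2} + z_β) / √n
d = (2.241 + 1.175) / √63
d = 3.416 / 7.937
d ≈ 0.43

By Cohen's convention (0.2 small / 0.5 medium / 0.8 large): small effect.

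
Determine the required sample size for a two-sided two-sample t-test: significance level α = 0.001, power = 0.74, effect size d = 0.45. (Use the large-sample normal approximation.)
n = 153 per group

Sample size formula (two-sample t-test, normal approximation):
n = 2 · ((z_{α/2} + z_β) / d)²

z_{α/2} = 3.291 (for α = 0.001, two-sided)
z_β = 0.643 (for power = 0.74)
d = 0.45

n = 2 · ((3.291 + 0.643) / 0.45)²
n = 2 · (8.742)²
n ≈ 152.85
Round up to the next whole number: n = 153 per group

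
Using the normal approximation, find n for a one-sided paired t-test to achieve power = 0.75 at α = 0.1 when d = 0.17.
n = 133 pairs

Sample size formula (paired t-test, normal approximation):
n = ((z_α + z_β) / d)²

z_α = 1.282 (for α = 0.1, one-sided)
z_β = 0.674 (for power = 0.75)
d = 0.17

n = ((1.282 + 0.674) / 0.17)²
n = (11.506)²
n ≈ 132.39
Round up to the next whole number: n = 133 pairs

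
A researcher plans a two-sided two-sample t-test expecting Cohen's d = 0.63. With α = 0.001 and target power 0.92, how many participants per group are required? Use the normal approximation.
n = 112 per group

Sample size formula (two-sample t-test, normal approximation):
n = 2 · ((z_{α/2} + z_β) / d)²

z_{α/2} = 3.291 (for α = 0.001, two-sided)
z_β = 1.405 (for power = 0.92)
d = 0.63

n = 2 · ((3.291 + 1.405) / 0.63)²
n = 2 · (7.454)²
n ≈ 111.12
Round up to the next whole number: n = 112 per group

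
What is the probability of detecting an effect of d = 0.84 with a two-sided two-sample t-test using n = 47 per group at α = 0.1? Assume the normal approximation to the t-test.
Power ≈ 0.99

Power calculation (two-sample t-test, normal approximation):
z_β = d · √(n/2) - z_{α/2}
z_β = 0.84 · √(47/2) - 1.645
z_β = 0.84 · 4.848 - 1.645
z_β = 2.427

Power = Φ(z_β) = Φ(2.427) ≈ 0.992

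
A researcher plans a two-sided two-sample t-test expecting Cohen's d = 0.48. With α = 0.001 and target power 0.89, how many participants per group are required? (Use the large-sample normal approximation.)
n = 178 per group

Sample size formula (two-sample t-test, normal approximation):
n = 2 · ((z_{α/2} + z_β) / d)²

z_{α/2} = 3.291 (for α = 0.001, two-sided)
z_β = 1.227 (for power = 0.89)
d = 0.48

n = 2 · ((3.291 + 1.227) / 0.48)²
n = 2 · (9.413)²
n ≈ 177.21
Round up to the next whole number: n = 178 per group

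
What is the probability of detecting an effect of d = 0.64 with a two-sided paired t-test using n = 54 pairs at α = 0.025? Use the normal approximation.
Power ≈ 0.99

Power calculation (paired t-test, normal approximation):
z_β = d · √n - z_{α/2}
z_β = 0.64 · √54 - 2.241
z_β = 0.64 · 7.348 - 2.241
z_β = 2.462

Power = Φ(z_β) = Φ(2.462) ≈ 0.993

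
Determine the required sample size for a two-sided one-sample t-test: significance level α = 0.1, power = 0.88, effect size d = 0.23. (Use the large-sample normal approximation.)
n = 151

Sample size formula (one-sample t-test, normal approximation):
n = ((z_{α/2} + z_β) / d)²

z_{α/2} = 1.645 (for α = 0.1, two-sided)
z_β = 1.175 (for power = 0.88)
d = 0.23

n = ((1.645 + 1.175) / 0.23)²
n = (12.261)²
n ≈ 150.33
Round up to the next whole number: n = 151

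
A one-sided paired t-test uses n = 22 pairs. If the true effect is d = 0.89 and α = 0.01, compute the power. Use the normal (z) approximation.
Power ≈ 0.97

Power calculation (paired t-test, normal approximation):
z_β = d · √n - z_α
z_β = 0.89 · √22 - 2.326
z_β = 0.89 · 4.690 - 2.326
z_β = 1.848

Power = Φ(z_β) = Φ(1.848) ≈ 0.968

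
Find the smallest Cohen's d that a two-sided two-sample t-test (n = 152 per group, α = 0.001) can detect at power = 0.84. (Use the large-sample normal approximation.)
d ≈ 0.49

Minimum detectable effect (two-sample t-test, normal approximation):
d = (z_{α/2} + z_β) / √(n/2)
d = (3.291 + 0.994) / √(152/2)
d = 4.285 / 8.718
d ≈ 0.49

By Cohen's convention (0.2 small / 0.5 medium / 0.8 large): small effect.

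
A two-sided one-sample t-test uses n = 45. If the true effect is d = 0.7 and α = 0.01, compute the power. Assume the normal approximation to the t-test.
Power ≈ 0.98

Power calculation (one-sample t-test, normal approximation):
z_β = d · √n - z_{α/2}
z_β = 0.7 · √45 - 2.576
z_β = 0.7 · 6.708 - 2.576
z_β = 2.120

Power = Φ(z_β) = Φ(2.120) ≈ 0.983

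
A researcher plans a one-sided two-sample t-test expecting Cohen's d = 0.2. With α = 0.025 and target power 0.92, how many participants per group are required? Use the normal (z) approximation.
n = 567 per group

Sample size formula (two-sample t-test, normal approximation):
n = 2 · ((z_α + z_β) / d)²

z_α = 1.960 (for α = 0.025, one-sided)
z_β = 1.405 (for power = 0.92)
d = 0.2

n = 2 · ((1.960 + 1.405) / 0.2)²
n = 2 · (16.825)²
n ≈ 566.16
Round up to the next whole number: n = 567 per group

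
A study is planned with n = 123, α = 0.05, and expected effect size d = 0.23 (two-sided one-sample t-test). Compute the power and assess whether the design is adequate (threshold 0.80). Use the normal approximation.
Power ≈ 0.72; the study is underpowered (power < 0.80)

Power calculation (one-sample t-test, normal approximation):
z_β = d · √n - z_{α/2}
z_β = 0.23 · √123 - 1.960
z_β = 0.23 · 11.091 - 1.960
z_β = 0.591

Power = Φ(z_β) = Φ(0.591) ≈ 0.723

Effect size d = 0.23 is small by Cohen's convention (0.2/0.5/0.8).

Threshold: power ≥ 0.80 is conventionally adequate.
Power ≈ 0.72 → the study is underpowered (power < 0.80).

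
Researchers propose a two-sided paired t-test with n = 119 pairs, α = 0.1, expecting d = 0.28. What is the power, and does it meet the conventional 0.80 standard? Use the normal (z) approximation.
Power ≈ 0.92; the study is adequately powered (power ≥ 0.80)

Power calculation (paired t-test, normal approximation):
z_β = d · √n - z_{α/2}
z_β = 0.28 · √119 - 1.645
z_β = 0.28 · 10.909 - 1.645
z_β = 1.410

Power = Φ(z_β) = Φ(1.410) ≈ 0.921

Effect size d = 0.28 is small by Cohen's convention (0.2/0.5/0.8).

Threshold: power ≥ 0.80 is conventionally adequate.
Power ≈ 0.92 → the study is adequately powered (power ≥ 0.80).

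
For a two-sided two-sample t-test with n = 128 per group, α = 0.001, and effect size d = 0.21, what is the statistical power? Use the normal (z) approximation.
Power ≈ 0.05

Power calculation (two-sample t-test, normal approximation):
z_β = d · √(n/2) - z_{α/2}
z_β = 0.21 · √(128/2) - 3.291
z_β = 0.21 · 8.000 - 3.291
z_β = -1.611

Power = Φ(z_β) = Φ(-1.611) ≈ 0.054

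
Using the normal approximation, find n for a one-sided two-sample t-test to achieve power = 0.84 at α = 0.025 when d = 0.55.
n = 58 per group

Sample size formula (two-sample t-test, normal approximation):
n = 2 · ((z_α + z_β) / d)²

z_α = 1.960 (for α = 0.025, one-sided)
z_β = 0.994 (for power = 0.84)
d = 0.55

n = 2 · ((1.960 + 0.994) / 0.55)²
n = 2 · (5.371)²
n ≈ 57.70
Round up to the next whole number: n = 58 per group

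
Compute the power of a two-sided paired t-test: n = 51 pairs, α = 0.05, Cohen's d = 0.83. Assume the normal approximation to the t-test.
Power ≈ 1.00

Power calculation (paired t-test, normal approximation):
z_β = d · √n - z_{α/2}
z_β = 0.83 · √51 - 1.960
z_β = 0.83 · 7.141 - 1.960
z_β = 3.967

Power = Φ(z_β) = Φ(3.967) ≈ 1.000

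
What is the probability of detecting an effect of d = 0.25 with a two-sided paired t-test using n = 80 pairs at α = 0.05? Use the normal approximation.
Power ≈ 0.61

Power calculation (paired t-test, normal approximation):
z_β = d · √n - z_{α/2}
z_β = 0.25 · √80 - 1.960
z_β = 0.25 · 8.944 - 1.960
z_β = 0.276

Power = Φ(z_β) = Φ(0.276) ≈ 0.609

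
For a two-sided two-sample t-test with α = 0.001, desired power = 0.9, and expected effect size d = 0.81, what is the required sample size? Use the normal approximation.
n = 64 per group

Sample size formula (two-sample t-test, normal approximation):
n = 2 · ((z_{α/2} + z_β) / d)²

z_{α/2} = 3.291 (for α = 0.001, two-sided)
z_β = 1.282 (for power = 0.9)
d = 0.81

n = 2 · ((3.291 + 1.282) / 0.81)²
n = 2 · (5.646)²
n ≈ 63.75
Round up to the next whole number: n = 64 per group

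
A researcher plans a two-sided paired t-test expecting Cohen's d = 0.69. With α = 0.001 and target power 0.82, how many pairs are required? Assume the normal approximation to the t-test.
n = 38 pairs

Sample size formula (paired t-test, normal approximation):
n = ((z_{α/2} + z_β) / d)²

z_{α/2} = 3.291 (for α = 0.001, two-sided)
z_β = 0.915 (for power = 0.82)
d = 0.69

n = ((3.291 + 0.915) / 0.69)²
n = (6.096)²
n ≈ 37.16
Round up to the next whole number: n = 38 pairs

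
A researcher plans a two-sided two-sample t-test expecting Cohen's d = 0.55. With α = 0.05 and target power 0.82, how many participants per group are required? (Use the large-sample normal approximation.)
n = 55 per group

Sample size formula (two-sample t-test, normal approximation):
n = 2 · ((z_{α/2} + z_β) / d)²

z_{α/2} = 1.960 (for α = 0.05, two-sided)
z_β = 0.915 (for power = 0.82)
d = 0.55

n = 2 · ((1.960 + 0.915) / 0.55)²
n = 2 · (5.227)²
n ≈ 54.64
Round up to the next whole number: n = 55 per group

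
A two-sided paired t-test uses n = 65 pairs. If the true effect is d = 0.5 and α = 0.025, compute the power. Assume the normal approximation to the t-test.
Power ≈ 0.96

Power calculation (paired t-test, normal approximation):
z_β = d · √n - z_{α/2}
z_β = 0.5 · √65 - 2.241
z_β = 0.5 · 8.062 - 2.241
z_β = 1.790

Power = Φ(z_β) = Φ(1.790) ≈ 0.963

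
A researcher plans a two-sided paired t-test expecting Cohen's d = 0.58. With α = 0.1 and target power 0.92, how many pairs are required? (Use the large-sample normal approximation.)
n = 28 pairs

Sample size formula (paired t-test, normal approximation):
n = ((z_{α/2} + z_β) / d)²

z_{α/2} = 1.645 (for α = 0.1, two-sided)
z_β = 1.405 (for power = 0.92)
d = 0.58

n = ((1.645 + 1.405) / 0.58)²
n = (5.259)²
n ≈ 27.66
Round up to the next whole number: n = 28 pairs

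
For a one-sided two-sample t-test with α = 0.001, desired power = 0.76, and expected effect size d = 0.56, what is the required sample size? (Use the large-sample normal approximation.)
n = 92 per group

Sample size formula (two-sample t-test, normal approximation):
n = 2 · ((z_α + z_β) / d)²

z_α = 3.090 (for α = 0.001, one-sided)
z_β = 0.706 (for power = 0.76)
d = 0.56

n = 2 · ((3.090 + 0.706) / 0.56)²
n = 2 · (6.779)²
n ≈ 91.91
Round up to the next whole number: n = 92 per group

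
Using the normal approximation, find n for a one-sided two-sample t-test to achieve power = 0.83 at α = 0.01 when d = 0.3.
n = 240 per group

Sample size formula (two-sample t-test, normal approximation):
n = 2 · ((z_α + z_β) / d)²

z_α = 2.326 (for α = 0.01, one-sided)
z_β = 0.954 (for power = 0.83)
d = 0.3

n = 2 · ((2.326 + 0.954) / 0.3)²
n = 2 · (10.933)²
n ≈ 239.06
Round up to the next whole number: n = 240 per group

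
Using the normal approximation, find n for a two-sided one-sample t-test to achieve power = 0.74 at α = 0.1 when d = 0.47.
n = 24

Sample size formula (one-sample t-test, normal approximation):
n = ((z_{α/2} + z_β) / d)²

z_{α/2} = 1.645 (for α = 0.1, two-sided)
z_β = 0.643 (for power = 0.74)
d = 0.47

n = ((1.645 + 0.643) / 0.47)²
n = (4.868)²
n ≈ 23.70
Round up to the next whole number: n = 24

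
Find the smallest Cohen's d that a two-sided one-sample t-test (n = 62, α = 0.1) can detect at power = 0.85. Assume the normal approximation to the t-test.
d ≈ 0.34

Minimum detectable effect (one-sample t-test, normal approximation):
d = (z_{α/2} + z_β) / √n
d = (1.645 + 1.036) / √62
d = 2.681 / 7.874
d ≈ 0.34

By Cohen's convention (0.2 small / 0.5 medium / 0.8 large): small effect.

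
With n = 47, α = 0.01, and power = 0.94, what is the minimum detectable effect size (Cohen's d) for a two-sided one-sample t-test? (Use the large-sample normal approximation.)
d ≈ 0.60

Minimum detectable effect (one-sample t-test, normal approximation):
d = (z_{α/2} + z_β) / √n
d = (2.576 + 1.555) / √47
d = 4.131 / 6.856
d ≈ 0.60

By Cohen's convention (0.2 small / 0.5 medium / 0.8 large): medium effect.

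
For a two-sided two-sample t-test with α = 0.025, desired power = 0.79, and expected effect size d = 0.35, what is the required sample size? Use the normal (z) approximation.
n = 152 per group

Sample size formula (two-sample t-test, normal approximation):
n = 2 · ((z_{α/2} + z_β) / d)²

z_{α/2} = 2.241 (for α = 0.025, two-sided)
z_β = 0.806 (for power = 0.79)
d = 0.35

n = 2 · ((2.241 + 0.806) / 0.35)²
n = 2 · (8.706)²
n ≈ 151.59
Round up to the next whole number: n = 152 per group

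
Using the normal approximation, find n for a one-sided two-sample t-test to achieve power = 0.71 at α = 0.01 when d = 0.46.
n = 79 per group

Sample size formula (two-sample t-test, normal approximation):
n = 2 · ((z_α + z_β) / d)²

z_α = 2.326 (for α = 0.01, one-sided)
z_β = 0.553 (for power = 0.71)
d = 0.46

n = 2 · ((2.326 + 0.553) / 0.46)²
n = 2 · (6.259)²
n ≈ 78.35
Round up to the next whole number: n = 79 per group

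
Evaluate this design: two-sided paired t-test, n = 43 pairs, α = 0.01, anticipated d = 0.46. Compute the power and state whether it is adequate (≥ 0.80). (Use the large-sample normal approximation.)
Power ≈ 0.67; the study is underpowered (power < 0.80)

Power calculation (paired t-test, normal approximation):
z_β = d · √n - z_{α/2}
z_β = 0.46 · √43 - 2.576
z_β = 0.46 · 6.557 - 2.576
z_β = 0.441

Power = Φ(z_β) = Φ(0.441) ≈ 0.670

Effect size d = 0.46 is small by Cohen's convention (0.2/0.5/0.8).

Threshold: power ≥ 0.80 is conventionally adequate.
Power ≈ 0.67 → the study is underpowered (power < 0.80).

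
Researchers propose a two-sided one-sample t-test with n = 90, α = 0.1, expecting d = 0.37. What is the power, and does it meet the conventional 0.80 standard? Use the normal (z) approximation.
Power ≈ 0.97; the study is adequately powered (power ≥ 0.80)

Power calculation (one-sample t-test, normal approximation):
z_β = d · √n - z_{α/2}
z_β = 0.37 · √90 - 1.645
z_β = 0.37 · 9.487 - 1.645
z_β = 1.865

Power = Φ(z_β) = Φ(1.865) ≈ 0.969

Effect size d = 0.37 is small by Cohen's convention (0.2/0.5/0.8).

Threshold: power ≥ 0.80 is conventionally adequate.
Power ≈ 0.97 → the study is adequately powered (power ≥ 0.80).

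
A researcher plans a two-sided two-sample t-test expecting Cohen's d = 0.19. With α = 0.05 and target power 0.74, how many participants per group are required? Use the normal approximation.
n = 376 per group

Sample size formula (two-sample t-test, normal approximation):
n = 2 · ((z_{α/2} + z_β) / d)²

z_{α/2} = 1.960 (for α = 0.05, two-sided)
z_β = 0.643 (for power = 0.74)
d = 0.19

n = 2 · ((1.960 + 0.643) / 0.19)²
n = 2 · (13.700)²
n ≈ 375.38
Round up to the next whole number: n = 376 per group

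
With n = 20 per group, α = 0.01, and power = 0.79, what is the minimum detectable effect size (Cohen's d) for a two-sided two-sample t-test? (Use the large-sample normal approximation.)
d ≈ 1.07

Minimum detectable effect (two-sample t-test, normal approximation):
d = (z_{α/2} + z_β) / √(n/2)
d = (2.576 + 0.806) / √(20/2)
d = 3.382 / 3.162
d ≈ 1.07

By Cohen's convention (0.2 small / 0.5 medium / 0.8 large): large effect.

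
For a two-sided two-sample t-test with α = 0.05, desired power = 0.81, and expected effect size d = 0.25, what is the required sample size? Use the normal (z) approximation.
n = 258 per group

Sample size formula (two-sample t-test, normal approximation):
n = 2 · ((z_{α/2} + z_β) / d)²

z_{α/2} = 1.960 (for α = 0.05, two-sided)
z_β = 0.878 (for power = 0.81)
d = 0.25

n = 2 · ((1.960 + 0.878) / 0.25)²
n = 2 · (11.352)²
n ≈ 257.74
Round up to the next whole number: n = 258 per group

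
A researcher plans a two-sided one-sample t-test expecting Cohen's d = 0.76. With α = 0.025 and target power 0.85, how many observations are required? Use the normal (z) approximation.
n = 19

Sample size formula (one-sample t-test, normal approximation):
n = ((z_{α/2} + z_β) / d)²

z_{α/2} = 2.241 (for α = 0.025, two-sided)
z_β = 1.036 (for power = 0.85)
d = 0.76

n = ((2.241 + 1.036) / 0.76)²
n = (4.312)²
n ≈ 18.59
Round up to the next whole number: n = 19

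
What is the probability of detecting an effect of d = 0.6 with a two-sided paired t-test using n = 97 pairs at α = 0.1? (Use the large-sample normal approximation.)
Power ≈ 1.00

Power calculation (paired t-test, normal approximation):
z_β = d · √n - z_{α/2}
z_β = 0.6 · √97 - 1.645
z_β = 0.6 · 9.849 - 1.645
z_β = 4.264

Power = Φ(z_β) = Φ(4.264) ≈ 1.000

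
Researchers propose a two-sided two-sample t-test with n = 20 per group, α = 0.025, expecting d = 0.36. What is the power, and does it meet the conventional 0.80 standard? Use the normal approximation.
Power ≈ 0.14; the study is underpowered (power < 0.80)

Power calculation (two-sample t-test, normal approximation):
z_β = d · √(n/2) - z_{α/2}
z_β = 0.36 · √(20/2) - 2.241
z_β = 0.36 · 3.162 - 2.241
z_β = -1.103

Power = Φ(z_β) = Φ(-1.103) ≈ 0.135

Effect size d = 0.36 is small by Cohen's convention (0.2/0.5/0.8).

Threshold: power ≥ 0.80 is conventionally adequate.
Power ≈ 0.14 → the study is underpowered (power < 0.80).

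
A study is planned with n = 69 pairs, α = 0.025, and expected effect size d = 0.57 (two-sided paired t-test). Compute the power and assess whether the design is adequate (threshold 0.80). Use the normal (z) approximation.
Power ≈ 0.99; the study is adequately powered (power ≥ 0.80)

Power calculation (paired t-test, normal approximation):
z_β = d · √n - z_{α/2}
z_β = 0.57 · √69 - 2.241
z_β = 0.57 · 8.307 - 2.241
z_β = 2.493

Power = Φ(z_β) = Φ(2.493) ≈ 0.994

Effect size d = 0.57 is medium by Cohen's convention (0.2/0.5/0.8).

Threshold: power ≥ 0.80 is conventionally adequate.
Power ≈ 0.99 → the study is adequately powered (power ≥ 0.80).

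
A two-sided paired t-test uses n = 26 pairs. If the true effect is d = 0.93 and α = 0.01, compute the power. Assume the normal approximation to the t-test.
Power ≈ 0.98

Power calculation (paired t-test, normal approximation):
z_β = d · √n - z_{α/2}
z_β = 0.93 · √26 - 2.576
z_β = 0.93 · 5.099 - 2.576
z_β = 2.166

Power = Φ(z_β) = Φ(2.166) ≈ 0.985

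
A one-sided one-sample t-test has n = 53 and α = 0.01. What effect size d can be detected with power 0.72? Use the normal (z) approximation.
d ≈ 0.40

Minimum detectable effect (one-sample t-test, normal approximation):
d = (z_α + z_β) / √n
d = (2.326 + 0.583) / √53
d = 2.909 / 7.280
d ≈ 0.40

By Cohen's convention (0.2 small / 0.5 medium / 0.8 large): small effect.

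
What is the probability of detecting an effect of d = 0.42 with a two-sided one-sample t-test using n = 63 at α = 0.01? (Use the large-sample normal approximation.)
Power ≈ 0.78

Power calculation (one-sample t-test, normal approximation):
z_β = d · √n - z_{α/2}
z_β = 0.42 · √63 - 2.576
z_β = 0.42 · 7.937 - 2.576
z_β = 0.758

Power = Φ(z_β) = Φ(0.758) ≈ 0.776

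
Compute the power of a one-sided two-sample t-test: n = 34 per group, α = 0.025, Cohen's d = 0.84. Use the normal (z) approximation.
Power ≈ 0.93

Power calculation (two-sample t-test, normal approximation):
z_β = d · √(n/2) - z_α
z_β = 0.84 · √(34/2) - 1.960
z_β = 0.84 · 4.123 - 1.960
z_β = 1.503

Power = Φ(z_β) = Φ(1.503) ≈ 0.934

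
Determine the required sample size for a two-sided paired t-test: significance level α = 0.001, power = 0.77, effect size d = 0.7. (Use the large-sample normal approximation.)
n = 34 pairs

Sample size formula (paired t-test, normal approximation):
n = ((z_{α/2} + z_β) / d)²

z_{α/2} = 3.291 (for α = 0.001, two-sided)
z_β = 0.739 (for power = 0.77)
d = 0.7

n = ((3.291 + 0.739) / 0.7)²
n = (5.757)²
n ≈ 33.14
Round up to the next whole number: n = 34 pairs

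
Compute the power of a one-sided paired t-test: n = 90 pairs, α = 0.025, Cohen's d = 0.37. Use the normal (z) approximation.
Power ≈ 0.94

Power calculation (paired t-test, normal approximation):
z_β = d · √n - z_α
z_β = 0.37 · √90 - 1.960
z_β = 0.37 · 9.487 - 1.960
z_β = 1.550

Power = Φ(z_β) = Φ(1.550) ≈ 0.939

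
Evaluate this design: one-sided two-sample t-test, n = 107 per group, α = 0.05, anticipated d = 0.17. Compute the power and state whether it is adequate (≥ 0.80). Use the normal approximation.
Power ≈ 0.34; the study is underpowered (power < 0.80)

Power calculation (two-sample t-test, normal approximation):
z_β = d · √(n/2) - z_α
z_β = 0.17 · √(107/2) - 1.645
z_β = 0.17 · 7.314 - 1.645
z_β = -0.401

Power = Φ(z_β) = Φ(-0.401) ≈ 0.344

Effect size d = 0.17 is very small by Cohen's convention (0.2/0.5/0.8).

Threshold: power ≥ 0.80 is conventionally adequate.
Power ≈ 0.34 → the study is underpowered (power < 0.80).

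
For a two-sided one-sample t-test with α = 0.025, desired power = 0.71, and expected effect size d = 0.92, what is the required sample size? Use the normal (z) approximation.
n = 10

Sample size formula (one-sample t-test, normal approximation):
n = ((z_{α/2} + z_β) / d)²

z_{α/2} = 2.241 (for α = 0.025, two-sided)
z_β = 0.553 (for power = 0.71)
d = 0.92

n = ((2.241 + 0.553) / 0.92)²
n = (3.037)²
n ≈ 9.22
Round up to the next whole number: n = 10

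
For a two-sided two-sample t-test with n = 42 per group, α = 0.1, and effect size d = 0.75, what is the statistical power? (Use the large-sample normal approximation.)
Power ≈ 0.96

Power calculation (two-sample t-test, normal approximation):
z_β = d · √(n/2) - z_{α/2}
z_β = 0.75 · √(42/2) - 1.645
z_β = 0.75 · 4.583 - 1.645
z_β = 1.792

Power = Φ(z_β) = Φ(1.792) ≈ 0.963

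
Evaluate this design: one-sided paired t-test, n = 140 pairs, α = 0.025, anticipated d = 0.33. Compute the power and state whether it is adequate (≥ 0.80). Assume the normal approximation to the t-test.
Power ≈ 0.97; the study is adequately powered (power ≥ 0.80)

Power calculation (paired t-test, normal approximation):
z_β = d · √n - z_α
z_β = 0.33 · √140 - 1.960
z_β = 0.33 · 11.832 - 1.960
z_β = 1.945

Power = Φ(z_β) = Φ(1.945) ≈ 0.974

Effect size d = 0.33 is small by Cohen's convention (0.2/0.5/0.8).

Threshold: power ≥ 0.80 is conventionally adequate.
Power ≈ 0.97 → the study is adequately powered (power ≥ 0.80).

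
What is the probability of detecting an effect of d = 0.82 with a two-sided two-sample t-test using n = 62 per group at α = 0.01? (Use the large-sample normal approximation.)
Power ≈ 0.98

Power calculation (two-sample t-test, normal approximation):
z_β = d · √(n/2) - z_{α/2}
z_β = 0.82 · √(62/2) - 2.576
z_β = 0.82 · 5.568 - 2.576
z_β = 1.990

Power = Φ(z_β) = Φ(1.990) ≈ 0.977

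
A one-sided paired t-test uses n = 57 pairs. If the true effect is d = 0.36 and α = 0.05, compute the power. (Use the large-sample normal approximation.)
Power ≈ 0.86

Power calculation (paired t-test, normal approximation):
z_β = d · √n - z_α
z_β = 0.36 · √57 - 1.645
z_β = 0.36 · 7.550 - 1.645
z_β = 1.073

Power = Φ(z_β) = Φ(1.073) ≈ 0.858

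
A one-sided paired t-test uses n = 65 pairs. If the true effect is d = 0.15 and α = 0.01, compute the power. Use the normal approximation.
Power ≈ 0.13

Power calculation (paired t-test, normal approximation):
z_β = d · √n - z_α
z_β = 0.15 · √65 - 2.326
z_β = 0.15 · 8.062 - 2.326
z_β = -1.117

Power = Φ(z_β) = Φ(-1.117) ≈ 0.132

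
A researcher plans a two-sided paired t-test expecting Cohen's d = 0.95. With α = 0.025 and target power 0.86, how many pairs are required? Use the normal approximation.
n = 13 pairs

Sample size formula (paired t-test, normal approximation):
n = ((z_{α/2} + z_β) / d)²

z_{α/2} = 2.241 (for α = 0.025, two-sided)
z_β = 1.080 (for power = 0.86)
d = 0.95

n = ((2.241 + 1.080) / 0.95)²
n = (3.496)²
n ≈ 12.22
Round up to the next whole number: n = 13 pairs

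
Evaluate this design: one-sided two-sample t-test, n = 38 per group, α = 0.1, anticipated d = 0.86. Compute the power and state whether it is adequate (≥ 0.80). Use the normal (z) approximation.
Power ≈ 0.99; the study is adequately powered (power ≥ 0.80)

Power calculation (two-sample t-test, normal approximation):
z_β = d · √(n/2) - z_α
z_β = 0.86 · √(38/2) - 1.282
z_β = 0.86 · 4.359 - 1.282
z_β = 2.467

Power = Φ(z_β) = Φ(2.467) ≈ 0.993

Effect size d = 0.86 is large by Cohen's convention (0.2/0.5/0.8).

Threshold: power ≥ 0.80 is conventionally adequate.
Power ≈ 0.99 → the study is adequately powered (power ≥ 0.80).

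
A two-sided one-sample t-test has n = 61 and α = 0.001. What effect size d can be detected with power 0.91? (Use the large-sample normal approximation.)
d ≈ 0.59

Minimum detectable effect (one-sample t-test, normal approximation):
d = (z_{α/2} + z_β) / √n
d = (3.291 + 1.341) / √61
d = 4.631 / 7.810
d ≈ 0.59

By Cohen's convention (0.2 small / 0.5 medium / 0.8 large): medium effect.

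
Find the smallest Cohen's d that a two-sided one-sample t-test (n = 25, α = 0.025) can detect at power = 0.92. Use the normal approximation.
d ≈ 0.73

Minimum detectable effect (one-sample t-test, normal approximation):
d = (z_{α/2} + z_β) / √n
d = (2.241 + 1.405) / √25
d = 3.646 / 5.000
d ≈ 0.73

By Cohen's convention (0.2 small / 0.5 medium / 0.8 large): medium effect.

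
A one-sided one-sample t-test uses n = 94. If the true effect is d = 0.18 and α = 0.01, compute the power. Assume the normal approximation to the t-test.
Power ≈ 0.28

Power calculation (one-sample t-test, normal approximation):
z_β = d · √n - z_α
z_β = 0.18 · √94 - 2.326
z_β = 0.18 · 9.695 - 2.326
z_β = -0.581

Power = Φ(z_β) = Φ(-0.581) ≈ 0.281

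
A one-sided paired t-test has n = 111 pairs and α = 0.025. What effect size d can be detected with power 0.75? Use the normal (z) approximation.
d ≈ 0.25

Minimum detectable effect (paired t-test, normal approximation):
d = (z_α + z_β) / √n
d = (1.960 + 0.674) / √111
d = 2.634 / 10.536
d ≈ 0.25

By Cohen's convention (0.2 small / 0.5 medium / 0.8 large): small effect.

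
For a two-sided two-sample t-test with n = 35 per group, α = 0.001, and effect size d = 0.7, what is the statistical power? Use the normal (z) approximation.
Power ≈ 0.36

Power calculation (two-sample t-test, normal approximation):
z_β = d · √(n/2) - z_{α/2}
z_β = 0.7 · √(35/2) - 3.291
z_β = 0.7 · 4.183 - 3.291
z_β = -0.362

Power = Φ(z_β) = Φ(-0.362) ≈ 0.359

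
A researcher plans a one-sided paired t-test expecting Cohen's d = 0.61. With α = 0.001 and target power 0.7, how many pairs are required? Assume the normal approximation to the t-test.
n = 36 pairs

Sample size formula (paired t-test, normal approximation):
n = ((z_α + z_β) / d)²

z_α = 3.090 (for α = 0.001, one-sided)
z_β = 0.524 (for power = 0.7)
d = 0.61

n = ((3.090 + 0.524) / 0.61)²
n = (5.925)²
n ≈ 35.11
Round up to the next whole number: n = 36 pairs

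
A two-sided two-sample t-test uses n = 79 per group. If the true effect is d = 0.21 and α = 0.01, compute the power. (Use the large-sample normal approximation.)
Power ≈ 0.10

Power calculation (two-sample t-test, normal approximation):
z_β = d · √(n/2) - z_{α/2}
z_β = 0.21 · √(79/2) - 2.576
z_β = 0.21 · 6.285 - 2.576
z_β = -1.256

Power = Φ(z_β) = Φ(-1.256) ≈ 0.105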